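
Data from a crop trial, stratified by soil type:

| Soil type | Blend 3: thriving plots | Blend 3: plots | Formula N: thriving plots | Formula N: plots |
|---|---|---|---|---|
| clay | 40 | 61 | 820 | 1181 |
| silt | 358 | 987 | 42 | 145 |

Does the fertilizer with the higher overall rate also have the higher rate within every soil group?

No

Clay: Blend 3 40/61 = 65.6%, Formula N 820/1181 = 69.4% → Formula N
Silt: Blend 3 358/987 = 36.3%, Formula N 42/145 = 29.0% → Blend 3
Overall: Blend 3 398/1048 = 38.0%, Formula N 862/1326 = 65.0% → Formula N
Neither sweeps: Blend 3 wins 1 of 2 groups, Formula N wins 1. Formula N wins overall but not every group — no Simpson reversal.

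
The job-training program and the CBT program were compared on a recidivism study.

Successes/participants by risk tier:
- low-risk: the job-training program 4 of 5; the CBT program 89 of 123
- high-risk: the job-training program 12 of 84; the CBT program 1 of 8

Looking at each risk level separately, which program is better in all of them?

the job-training program

Low-risk: the job-training program 4/5 = 80.0%, the CBT program 89/123 = 72.4% → the job-training program
High-risk: the job-training program 12/84 = 14.3%, the CBT program 1/8 = 12.5% → the job-training program
The job-training program has the higher rate in both groups.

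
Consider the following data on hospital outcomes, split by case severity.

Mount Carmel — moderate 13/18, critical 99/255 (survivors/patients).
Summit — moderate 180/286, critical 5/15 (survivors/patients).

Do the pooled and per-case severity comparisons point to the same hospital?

Moderate: Mount Carmel 13/18 = 72.2%, Summit 180/286 = 62.9% → Mount Carmel
Critical: Mount Carmel 99/255 = 38.8%, Summit 5/15 = 33.3% → Mount Carmel
Overall: Mount Carmel 112/273 = 41.0%, Summit 185/301 = 61.5% → Summit
Mount Carmel wins each case group but Summit wins overall — the comparison reverses. Mount Carmel's patients skew toward critical, which has a lower base rate.

No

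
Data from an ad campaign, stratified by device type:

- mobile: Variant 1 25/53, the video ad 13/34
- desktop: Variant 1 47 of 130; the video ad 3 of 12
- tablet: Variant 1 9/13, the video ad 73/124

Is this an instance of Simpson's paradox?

Yes

Mobile: Variant 1 25/53 = 47.2%, the video ad 13/34 = 38.2% → Variant 1
Desktop: Variant 1 47/130 = 36.2%, the video ad 3/12 = 25.0% → Variant 1
Tablet: Variant 1 9/13 = 69.2%, the video ad 73/124 = 58.9% → Variant 1
Overall: Variant 1 81/196 = 41.3%, the video ad 89/170 = 52.4% → the video ad
Variant 1 wins each device group but the video ad wins overall — the comparison reverses. Variant 1's impressions skew toward desktop, which has a lower base rate.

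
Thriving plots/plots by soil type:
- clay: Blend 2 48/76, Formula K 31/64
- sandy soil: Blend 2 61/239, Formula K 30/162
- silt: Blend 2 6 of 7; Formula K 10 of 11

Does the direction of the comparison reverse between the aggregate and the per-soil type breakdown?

Clay: Blend 2 48/76 = 63.2%, Formula K 31/64 = 48.4% → Blend 2
Sandy soil: Blend 2 61/239 = 25.5%, Formula K 30/162 = 18.5% → Blend 2
Silt: Blend 2 6/7 = 85.7%, Formula K 10/11 = 90.9% → Formula K
Overall: Blend 2 115/322 = 35.7%, Formula K 71/237 = 30.0% → Blend 2
Neither sweeps: Blend 2 wins 2 of 3 groups, Formula K wins 1. Blend 2 wins overall but not every group — no Simpson reversal.

No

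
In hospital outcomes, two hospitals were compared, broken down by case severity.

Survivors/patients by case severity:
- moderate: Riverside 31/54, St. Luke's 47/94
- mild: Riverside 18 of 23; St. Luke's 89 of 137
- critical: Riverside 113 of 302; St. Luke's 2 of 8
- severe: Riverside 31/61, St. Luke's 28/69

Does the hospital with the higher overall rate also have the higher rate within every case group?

No

Moderate: Riverside 31/54 = 57.4%, St. Luke's 47/94 = 50.0% → Riverside
Mild: Riverside 18/23 = 78.3%, St. Luke's 89/137 = 65.0% → Riverside
Critical: Riverside 113/302 = 37.4%, St. Luke's 2/8 = 25.0% → Riverside
Severe: Riverside 31/61 = 50.8%, St. Luke's 28/69 = 40.6% → Riverside
Overall: Riverside 193/440 = 43.9%, St. Luke's 166/308 = 53.9% → St. Luke's
Riverside wins each case group but St. Luke's wins overall — the comparison reverses. Riverside's patients skew toward critical, which has a lower base rate.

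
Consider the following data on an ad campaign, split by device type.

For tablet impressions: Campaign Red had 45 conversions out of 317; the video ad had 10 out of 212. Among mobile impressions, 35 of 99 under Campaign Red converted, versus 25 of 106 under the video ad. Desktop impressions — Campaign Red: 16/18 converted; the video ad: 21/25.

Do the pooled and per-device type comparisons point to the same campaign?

Tablet: Campaign Red 45/317 = 14.2%, the video ad 10/212 = 4.7% → Campaign Red
Mobile: Campaign Red 35/99 = 35.4%, the video ad 25/106 = 23.6% → Campaign Red
Desktop: Campaign Red 16/18 = 88.9%, the video ad 21/25 = 84.0% → Campaign Red
Overall: Campaign Red 96/434 = 22.1%, the video ad 56/343 = 16.3% → Campaign Red
Campaign Red wins overall and in every device group — no reversal.

Yes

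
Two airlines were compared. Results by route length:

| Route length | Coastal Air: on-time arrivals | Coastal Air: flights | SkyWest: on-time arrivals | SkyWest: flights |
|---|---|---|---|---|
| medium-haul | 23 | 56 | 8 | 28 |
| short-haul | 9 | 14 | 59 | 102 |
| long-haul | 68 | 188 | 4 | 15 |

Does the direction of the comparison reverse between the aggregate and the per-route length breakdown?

Medium-haul: Coastal Air 23/56 = 41.1%, SkyWest 8/28 = 28.6% → Coastal Air
Short-haul: Coastal Air 9/14 = 64.3%, SkyWest 59/102 = 57.8% → Coastal Air
Long-haul: Coastal Air 68/188 = 36.2%, SkyWest 4/15 = 26.7% → Coastal Air
Overall: Coastal Air 100/258 = 38.8%, SkyWest 71/145 = 49.0% → SkyWest
Coastal Air wins each route group but SkyWest wins overall — the comparison reverses. Coastal Air's flights skew toward long-haul, which has a lower base rate.

Yes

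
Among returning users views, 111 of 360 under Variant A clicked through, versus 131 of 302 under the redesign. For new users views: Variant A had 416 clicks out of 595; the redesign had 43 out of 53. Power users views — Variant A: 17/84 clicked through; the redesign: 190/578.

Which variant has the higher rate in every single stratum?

the redesign

Returning users: Variant A 111/360 = 30.8%, the redesign 131/302 = 43.4% → the redesign
New users: Variant A 416/595 = 69.9%, the redesign 43/53 = 81.1% → the redesign
Power users: Variant A 17/84 = 20.2%, the redesign 190/578 = 32.9% → the redesign
The redesign has the higher rate in all 3 groups.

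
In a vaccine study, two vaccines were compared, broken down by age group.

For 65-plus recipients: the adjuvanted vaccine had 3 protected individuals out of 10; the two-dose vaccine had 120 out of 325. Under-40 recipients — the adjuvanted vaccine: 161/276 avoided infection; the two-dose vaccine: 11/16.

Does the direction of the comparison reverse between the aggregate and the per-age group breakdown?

Yes

65-plus: the adjuvanted vaccine 3/10 = 30.0%, the two-dose vaccine 120/325 = 36.9% → the two-dose vaccine
Under-40: the adjuvanted vaccine 161/276 = 58.3%, the two-dose vaccine 11/16 = 68.8% → the two-dose vaccine
Overall: the adjuvanted vaccine 164/286 = 57.3%, the two-dose vaccine 131/341 = 38.4% → the adjuvanted vaccine
The two-dose vaccine wins each age group but the adjuvanted vaccine wins overall — the comparison reverses. The two-dose vaccine's recipients skew toward 65-plus, which has a lower base rate.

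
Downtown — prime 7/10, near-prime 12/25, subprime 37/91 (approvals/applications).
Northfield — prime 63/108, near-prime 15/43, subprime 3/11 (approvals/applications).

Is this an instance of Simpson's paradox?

Prime: Downtown 7/10 = 70.0%, Northfield 63/108 = 58.3% → Downtown
Near-prime: Downtown 12/25 = 48.0%, Northfield 15/43 = 34.9% → Downtown
Subprime: Downtown 37/91 = 40.7%, Northfield 3/11 = 27.3% → Downtown
Overall: Downtown 56/126 = 44.4%, Northfield 81/162 = 50.0% → Northfield
Downtown wins each credit group but Northfield wins overall — the comparison reverses. Downtown's applications skew toward subprime, which has a lower base rate.

Yes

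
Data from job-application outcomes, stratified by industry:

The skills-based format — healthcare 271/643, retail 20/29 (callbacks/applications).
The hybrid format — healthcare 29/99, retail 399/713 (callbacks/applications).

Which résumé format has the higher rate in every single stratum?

Healthcare: the skills-based format 271/643 = 42.1%, the hybrid format 29/99 = 29.3% → the skills-based format
Retail: the skills-based format 20/29 = 69.0%, the hybrid format 399/713 = 56.0% → the skills-based format
The skills-based format has the higher rate in both groups.

the skills-based format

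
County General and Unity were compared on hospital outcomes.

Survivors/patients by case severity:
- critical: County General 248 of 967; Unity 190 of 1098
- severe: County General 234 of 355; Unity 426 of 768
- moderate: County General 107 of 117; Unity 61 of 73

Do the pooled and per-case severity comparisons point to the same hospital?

Yes

Critical: County General 248/967 = 25.6%, Unity 190/1098 = 17.3% → County General
Severe: County General 234/355 = 65.9%, Unity 426/768 = 55.5% → County General
Moderate: County General 107/117 = 91.5%, Unity 61/73 = 83.6% → County General
Overall: County General 589/1439 = 40.9%, Unity 677/1939 = 34.9% → County General
County General wins overall and in every case group — no reversal.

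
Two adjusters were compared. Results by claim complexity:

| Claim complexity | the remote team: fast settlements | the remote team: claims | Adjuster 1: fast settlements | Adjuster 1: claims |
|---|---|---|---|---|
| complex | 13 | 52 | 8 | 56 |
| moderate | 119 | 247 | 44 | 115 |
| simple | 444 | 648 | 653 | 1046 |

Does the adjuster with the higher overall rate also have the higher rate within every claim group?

Complex: the remote team 13/52 = 25.0%, Adjuster 1 8/56 = 14.3% → the remote team
Moderate: the remote team 119/247 = 48.2%, Adjuster 1 44/115 = 38.3% → the remote team
Simple: the remote team 444/648 = 68.5%, Adjuster 1 653/1046 = 62.4% → the remote team
Overall: the remote team 576/947 = 60.8%, Adjuster 1 705/1217 = 57.9% → the remote team
The remote team wins overall and in every claim group — no reversal.

Yes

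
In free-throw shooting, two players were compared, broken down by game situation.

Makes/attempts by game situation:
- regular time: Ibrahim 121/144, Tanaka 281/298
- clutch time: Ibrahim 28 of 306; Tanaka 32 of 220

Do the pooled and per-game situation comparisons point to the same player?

Regular time: Ibrahim 121/144 = 84.0%, Tanaka 281/298 = 94.3% → Tanaka
Clutch time: Ibrahim 28/306 = 9.2%, Tanaka 32/220 = 14.5% → Tanaka
Overall: Ibrahim 149/450 = 33.1%, Tanaka 313/518 = 60.4% → Tanaka
Tanaka wins overall and in every game group — no reversal.

Yes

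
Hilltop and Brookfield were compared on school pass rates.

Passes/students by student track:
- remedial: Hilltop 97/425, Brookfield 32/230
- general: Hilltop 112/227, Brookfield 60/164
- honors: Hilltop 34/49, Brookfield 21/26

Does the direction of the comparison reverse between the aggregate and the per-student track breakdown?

No

Remedial: Hilltop 97/425 = 22.8%, Brookfield 32/230 = 13.9% → Hilltop
General: Hilltop 112/227 = 49.3%, Brookfield 60/164 = 36.6% → Hilltop
Honors: Hilltop 34/49 = 69.4%, Brookfield 21/26 = 80.8% → Brookfield
Overall: Hilltop 243/701 = 34.7%, Brookfield 113/420 = 26.9% → Hilltop
Neither sweeps: Hilltop wins 2 of 3 groups, Brookfield wins 1. Hilltop wins overall but not every group — no Simpson reversal.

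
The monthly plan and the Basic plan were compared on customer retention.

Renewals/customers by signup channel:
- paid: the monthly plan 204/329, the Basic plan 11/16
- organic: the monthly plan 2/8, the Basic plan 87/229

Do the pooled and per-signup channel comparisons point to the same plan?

No

Paid: the monthly plan 204/329 = 62.0%, the Basic plan 11/16 = 68.8% → the Basic plan
Organic: the monthly plan 2/8 = 25.0%, the Basic plan 87/229 = 38.0% → the Basic plan
Overall: the monthly plan 206/337 = 61.1%, the Basic plan 98/245 = 40.0% → the monthly plan
The Basic plan wins each signup group but the monthly plan wins overall — the comparison reverses. The Basic plan's customers skew toward organic, which has a lower base rate.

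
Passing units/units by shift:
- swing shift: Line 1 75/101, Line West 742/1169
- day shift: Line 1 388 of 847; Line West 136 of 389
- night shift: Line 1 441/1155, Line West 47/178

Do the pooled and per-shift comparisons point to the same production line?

Swing shift: Line 1 75/101 = 74.3%, Line West 742/1169 = 63.5% → Line 1
Day shift: Line 1 388/847 = 45.8%, Line West 136/389 = 35.0% → Line 1
Night shift: Line 1 441/1155 = 38.2%, Line West 47/178 = 26.4% → Line 1
Overall: Line 1 904/2103 = 43.0%, Line West 925/1736 = 53.3% → Line West
Line 1 wins each shift group but Line West wins overall — the comparison reverses. Line 1's units skew toward night shift, which has a lower base rate.

No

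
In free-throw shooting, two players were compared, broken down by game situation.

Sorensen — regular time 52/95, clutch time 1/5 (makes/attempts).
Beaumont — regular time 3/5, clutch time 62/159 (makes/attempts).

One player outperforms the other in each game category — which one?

Beaumont

Regular time: Sorensen 52/95 = 54.7%, Beaumont 3/5 = 60.0% → Beaumont
Clutch time: Sorensen 1/5 = 20.0%, Beaumont 62/159 = 39.0% → Beaumont
Beaumont has the higher rate in both groups.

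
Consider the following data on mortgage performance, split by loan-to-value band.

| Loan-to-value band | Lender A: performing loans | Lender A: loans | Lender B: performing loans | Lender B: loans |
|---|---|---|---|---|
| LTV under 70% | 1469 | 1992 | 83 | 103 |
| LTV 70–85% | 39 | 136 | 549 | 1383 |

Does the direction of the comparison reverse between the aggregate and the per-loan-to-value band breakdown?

LTV under 70%: Lender A 1469/1992 = 73.7%, Lender B 83/103 = 80.6% → Lender B
LTV 70–85%: Lender A 39/136 = 28.7%, Lender B 549/1383 = 39.7% → Lender B
Overall: Lender A 1508/2128 = 70.9%, Lender B 632/1486 = 42.5% → Lender A
Lender B wins each loan-to-value group but Lender A wins overall — the comparison reverses. Lender B's loans skew toward LTV 70–85%, which has a lower base rate.

Yes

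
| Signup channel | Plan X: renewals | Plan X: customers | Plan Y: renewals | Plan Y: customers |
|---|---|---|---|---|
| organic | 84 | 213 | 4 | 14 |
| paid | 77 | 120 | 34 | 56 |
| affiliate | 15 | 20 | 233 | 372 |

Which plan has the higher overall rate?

Plan Y

Organic: Plan X 84/213 = 39.4%, Plan Y 4/14 = 28.6% → Plan X
Paid: Plan X 77/120 = 64.2%, Plan Y 34/56 = 60.7% → Plan X
Affiliate: Plan X 15/20 = 75.0%, Plan Y 233/372 = 62.6% → Plan X
Overall: Plan X 176/353 = 49.9%, Plan Y 271/442 = 61.3% → Plan Y
(Plan X wins every signup group but Plan Y wins overall — Plan X's customers skew toward the low-rate organic group.)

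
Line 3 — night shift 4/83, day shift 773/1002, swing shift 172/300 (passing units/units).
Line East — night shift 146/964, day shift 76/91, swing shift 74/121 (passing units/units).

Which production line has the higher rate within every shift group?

Line East

Night shift: Line 3 4/83 = 4.8%, Line East 146/964 = 15.1% → Line East
Day shift: Line 3 773/1002 = 77.1%, Line East 76/91 = 83.5% → Line East
Swing shift: Line 3 172/300 = 57.3%, Line East 74/121 = 61.2% → Line East
Line East has the higher rate in all 3 groups.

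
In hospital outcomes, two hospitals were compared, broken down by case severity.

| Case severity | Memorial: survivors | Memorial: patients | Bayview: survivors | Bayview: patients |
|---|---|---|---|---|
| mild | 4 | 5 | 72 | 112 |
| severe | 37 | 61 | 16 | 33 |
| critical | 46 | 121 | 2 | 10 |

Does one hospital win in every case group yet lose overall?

Mild: Memorial 4/5 = 80.0%, Bayview 72/112 = 64.3% → Memorial
Severe: Memorial 37/61 = 60.7%, Bayview 16/33 = 48.5% → Memorial
Critical: Memorial 46/121 = 38.0%, Bayview 2/10 = 20.0% → Memorial
Overall: Memorial 87/187 = 46.5%, Bayview 90/155 = 58.1% → Bayview
Memorial wins each case group but Bayview wins overall — the comparison reverses. Memorial's patients skew toward critical, which has a lower base rate.

Yes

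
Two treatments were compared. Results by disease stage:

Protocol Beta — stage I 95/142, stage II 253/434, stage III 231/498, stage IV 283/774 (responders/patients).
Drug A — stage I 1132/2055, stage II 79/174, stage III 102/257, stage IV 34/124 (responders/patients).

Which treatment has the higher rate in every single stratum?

Stage I: Protocol Beta 95/142 = 66.9%, Drug A 1132/2055 = 55.1% → Protocol Beta
Stage II: Protocol Beta 253/434 = 58.3%, Drug A 79/174 = 45.4% → Protocol Beta
Stage III: Protocol Beta 231/498 = 46.4%, Drug A 102/257 = 39.7% → Protocol Beta
Stage IV: Protocol Beta 283/774 = 36.6%, Drug A 34/124 = 27.4% → Protocol Beta
Protocol Beta has the higher rate in all 4 groups.

Protocol Beta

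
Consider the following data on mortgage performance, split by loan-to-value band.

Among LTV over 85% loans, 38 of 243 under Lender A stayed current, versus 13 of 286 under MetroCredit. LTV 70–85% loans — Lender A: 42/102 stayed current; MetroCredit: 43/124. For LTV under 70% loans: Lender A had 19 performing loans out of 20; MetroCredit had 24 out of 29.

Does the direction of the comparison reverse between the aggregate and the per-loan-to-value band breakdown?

No

LTV over 85%: Lender A 38/243 = 15.6%, MetroCredit 13/286 = 4.5% → Lender A
LTV 70–85%: Lender A 42/102 = 41.2%, MetroCredit 43/124 = 34.7% → Lender A
LTV under 70%: Lender A 19/20 = 95.0%, MetroCredit 24/29 = 82.8% → Lender A
Overall: Lender A 99/365 = 27.1%, MetroCredit 80/439 = 18.2% → Lender A
Lender A wins overall and in every loan-to-value group — no reversal.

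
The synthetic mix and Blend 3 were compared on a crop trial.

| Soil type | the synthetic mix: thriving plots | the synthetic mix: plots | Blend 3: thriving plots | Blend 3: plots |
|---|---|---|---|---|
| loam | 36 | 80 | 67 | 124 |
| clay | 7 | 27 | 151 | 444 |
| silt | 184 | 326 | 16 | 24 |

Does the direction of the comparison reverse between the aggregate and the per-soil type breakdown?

Yes

Loam: the synthetic mix 36/80 = 45.0%, Blend 3 67/124 = 54.0% → Blend 3
Clay: the synthetic mix 7/27 = 25.9%, Blend 3 151/444 = 34.0% → Blend 3
Silt: the synthetic mix 184/326 = 56.4%, Blend 3 16/24 = 66.7% → Blend 3
Overall: the synthetic mix 227/433 = 52.4%, Blend 3 234/592 = 39.5% → the synthetic mix
Blend 3 wins each soil group but the synthetic mix wins overall — the comparison reverses. Blend 3's plots skew toward clay, which has a lower base rate.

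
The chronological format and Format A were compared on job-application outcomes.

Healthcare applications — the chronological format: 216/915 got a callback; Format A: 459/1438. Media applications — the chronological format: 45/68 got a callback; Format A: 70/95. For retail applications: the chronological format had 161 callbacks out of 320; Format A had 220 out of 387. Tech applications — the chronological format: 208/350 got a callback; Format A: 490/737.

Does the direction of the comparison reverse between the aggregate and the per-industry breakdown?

No

Healthcare: the chronological format 216/915 = 23.6%, Format A 459/1438 = 31.9% → Format A
Media: the chronological format 45/68 = 66.2%, Format A 70/95 = 73.7% → Format A
Retail: the chronological format 161/320 = 50.3%, Format A 220/387 = 56.8% → Format A
Tech: the chronological format 208/350 = 59.4%, Format A 490/737 = 66.5% → Format A
Overall: the chronological format 630/1653 = 38.1%, Format A 1239/2657 = 46.6% → Format A
Format A wins overall and in every industry group — no reversal.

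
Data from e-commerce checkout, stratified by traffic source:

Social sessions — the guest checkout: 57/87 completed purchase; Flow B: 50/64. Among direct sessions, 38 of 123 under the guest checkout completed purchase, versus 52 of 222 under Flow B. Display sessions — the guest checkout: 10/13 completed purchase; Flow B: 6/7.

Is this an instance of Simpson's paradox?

No

Social: the guest checkout 57/87 = 65.5%, Flow B 50/64 = 78.1% → Flow B
Direct: the guest checkout 38/123 = 30.9%, Flow B 52/222 = 23.4% → the guest checkout
Display: the guest checkout 10/13 = 76.9%, Flow B 6/7 = 85.7% → Flow B
Overall: the guest checkout 105/223 = 47.1%, Flow B 108/293 = 36.9% → the guest checkout
Neither sweeps: the guest checkout wins 1 of 3 groups, Flow B wins 2. The guest checkout wins overall but not every group — no Simpson reversal.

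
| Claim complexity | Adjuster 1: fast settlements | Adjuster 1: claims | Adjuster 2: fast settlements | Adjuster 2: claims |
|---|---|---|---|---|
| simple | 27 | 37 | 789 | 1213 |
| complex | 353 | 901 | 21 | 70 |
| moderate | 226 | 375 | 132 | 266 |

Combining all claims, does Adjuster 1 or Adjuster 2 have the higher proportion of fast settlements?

Adjuster 2

Simple: Adjuster 1 27/37 = 73.0%, Adjuster 2 789/1213 = 65.0% → Adjuster 1
Complex: Adjuster 1 353/901 = 39.2%, Adjuster 2 21/70 = 30.0% → Adjuster 1
Moderate: Adjuster 1 226/375 = 60.3%, Adjuster 2 132/266 = 49.6% → Adjuster 1
Overall: Adjuster 1 606/1313 = 46.2%, Adjuster 2 942/1549 = 60.8% → Adjuster 2
(Adjuster 1 wins every claim group but Adjuster 2 wins overall — Adjuster 1's claims skew toward the low-rate complex group.)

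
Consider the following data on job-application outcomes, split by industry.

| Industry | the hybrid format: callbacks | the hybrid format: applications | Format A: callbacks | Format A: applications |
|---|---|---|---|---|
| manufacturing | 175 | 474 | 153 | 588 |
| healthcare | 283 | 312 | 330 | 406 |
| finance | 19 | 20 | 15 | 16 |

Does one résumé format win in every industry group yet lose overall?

No

Manufacturing: the hybrid format 175/474 = 36.9%, Format A 153/588 = 26.0% → the hybrid format
Healthcare: the hybrid format 283/312 = 90.7%, Format A 330/406 = 81.3% → the hybrid format
Finance: the hybrid format 19/20 = 95.0%, Format A 15/16 = 93.8% → the hybrid format
Overall: the hybrid format 477/806 = 59.2%, Format A 498/1010 = 49.3% → the hybrid format
The hybrid format wins overall and in every industry group — no reversal.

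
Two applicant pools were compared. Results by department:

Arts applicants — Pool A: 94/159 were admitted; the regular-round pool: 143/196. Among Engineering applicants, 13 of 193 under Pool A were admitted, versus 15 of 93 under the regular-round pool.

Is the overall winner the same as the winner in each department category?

Arts: Pool A 94/159 = 59.1%, the regular-round pool 143/196 = 73.0% → the regular-round pool
Engineering: Pool A 13/193 = 6.7%, the regular-round pool 15/93 = 16.1% → the regular-round pool
Overall: Pool A 107/352 = 30.4%, the regular-round pool 158/289 = 54.7% → the regular-round pool
The regular-round pool wins overall and in every department group — no reversal.

Yes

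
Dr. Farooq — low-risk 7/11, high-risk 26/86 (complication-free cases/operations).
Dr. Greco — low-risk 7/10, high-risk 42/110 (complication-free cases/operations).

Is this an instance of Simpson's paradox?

No

Low-risk: Dr. Farooq 7/11 = 63.6%, Dr. Greco 7/10 = 70.0% → Dr. Greco
High-risk: Dr. Farooq 26/86 = 30.2%, Dr. Greco 42/110 = 38.2% → Dr. Greco
Overall: Dr. Farooq 33/97 = 34.0%, Dr. Greco 49/120 = 40.8% → Dr. Greco
Dr. Greco wins overall and in every patient risk group — no reversal.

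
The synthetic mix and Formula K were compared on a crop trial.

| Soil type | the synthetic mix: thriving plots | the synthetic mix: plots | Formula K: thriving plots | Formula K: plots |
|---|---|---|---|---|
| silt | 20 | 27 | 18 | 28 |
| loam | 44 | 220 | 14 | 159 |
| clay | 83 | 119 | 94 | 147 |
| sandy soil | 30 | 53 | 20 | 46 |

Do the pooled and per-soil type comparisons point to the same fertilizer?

Silt: the synthetic mix 20/27 = 74.1%, Formula K 18/28 = 64.3% → the synthetic mix
Loam: the synthetic mix 44/220 = 20.0%, Formula K 14/159 = 8.8% → the synthetic mix
Clay: the synthetic mix 83/119 = 69.7%, Formula K 94/147 = 63.9% → the synthetic mix
Sandy soil: the synthetic mix 30/53 = 56.6%, Formula K 20/46 = 43.5% → the synthetic mix
Overall: the synthetic mix 177/419 = 42.2%, Formula K 146/380 = 38.4% → the synthetic mix
The synthetic mix wins overall and in every soil group — no reversal.

Yes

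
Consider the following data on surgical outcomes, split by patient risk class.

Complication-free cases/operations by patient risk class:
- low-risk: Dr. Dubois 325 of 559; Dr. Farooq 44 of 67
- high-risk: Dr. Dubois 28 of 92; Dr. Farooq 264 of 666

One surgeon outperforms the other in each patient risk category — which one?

Low-risk: Dr. Dubois 325/559 = 58.1%, Dr. Farooq 44/67 = 65.7% → Dr. Farooq
High-risk: Dr. Dubois 28/92 = 30.4%, Dr. Farooq 264/666 = 39.6% → Dr. Farooq
Dr. Farooq has the higher rate in both groups.

Dr. Farooq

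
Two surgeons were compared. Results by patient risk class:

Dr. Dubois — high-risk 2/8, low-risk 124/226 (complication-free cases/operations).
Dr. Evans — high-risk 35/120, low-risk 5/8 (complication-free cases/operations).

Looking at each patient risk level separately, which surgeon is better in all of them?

Dr. Evans

High-risk: Dr. Dubois 2/8 = 25.0%, Dr. Evans 35/120 = 29.2% → Dr. Evans
Low-risk: Dr. Dubois 124/226 = 54.9%, Dr. Evans 5/8 = 62.5% → Dr. Evans
Dr. Evans has the higher rate in both groups.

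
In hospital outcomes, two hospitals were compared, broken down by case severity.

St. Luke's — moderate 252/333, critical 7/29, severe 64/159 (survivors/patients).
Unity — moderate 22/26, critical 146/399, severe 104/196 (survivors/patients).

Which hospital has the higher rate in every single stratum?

Unity

Moderate: St. Luke's 252/333 = 75.7%, Unity 22/26 = 84.6% → Unity
Critical: St. Luke's 7/29 = 24.1%, Unity 146/399 = 36.6% → Unity
Severe: St. Luke's 64/159 = 40.3%, Unity 104/196 = 53.1% → Unity
Unity has the higher rate in all 3 groups.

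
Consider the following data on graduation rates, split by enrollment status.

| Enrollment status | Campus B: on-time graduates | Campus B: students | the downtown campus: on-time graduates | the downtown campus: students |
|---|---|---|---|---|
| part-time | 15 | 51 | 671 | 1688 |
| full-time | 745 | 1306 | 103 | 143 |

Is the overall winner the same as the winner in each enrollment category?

Part-time: Campus B 15/51 = 29.4%, the downtown campus 671/1688 = 39.8% → the downtown campus
Full-time: Campus B 745/1306 = 57.0%, the downtown campus 103/143 = 72.0% → the downtown campus
Overall: Campus B 760/1357 = 56.0%, the downtown campus 774/1831 = 42.3% → Campus B
The downtown campus wins each enrollment group but Campus B wins overall — the comparison reverses. The downtown campus's students skew toward part-time, which has a lower base rate.

No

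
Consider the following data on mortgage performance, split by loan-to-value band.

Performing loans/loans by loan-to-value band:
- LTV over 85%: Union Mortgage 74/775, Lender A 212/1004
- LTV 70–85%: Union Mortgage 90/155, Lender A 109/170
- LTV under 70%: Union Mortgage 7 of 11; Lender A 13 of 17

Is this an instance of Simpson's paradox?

No

LTV over 85%: Union Mortgage 74/775 = 9.5%, Lender A 212/1004 = 21.1% → Lender A
LTV 70–85%: Union Mortgage 90/155 = 58.1%, Lender A 109/170 = 64.1% → Lender A
LTV under 70%: Union Mortgage 7/11 = 63.6%, Lender A 13/17 = 76.5% → Lender A
Overall: Union Mortgage 171/941 = 18.2%, Lender A 334/1191 = 28.0% → Lender A
Lender A wins overall and in every loan-to-value group — no reversal.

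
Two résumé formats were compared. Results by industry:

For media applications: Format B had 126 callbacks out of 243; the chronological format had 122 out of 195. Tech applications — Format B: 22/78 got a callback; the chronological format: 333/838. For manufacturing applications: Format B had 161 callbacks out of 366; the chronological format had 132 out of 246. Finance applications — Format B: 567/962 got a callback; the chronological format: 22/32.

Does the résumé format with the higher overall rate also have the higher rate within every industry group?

Media: Format B 126/243 = 51.9%, the chronological format 122/195 = 62.6% → the chronological format
Tech: Format B 22/78 = 28.2%, the chronological format 333/838 = 39.7% → the chronological format
Manufacturing: Format B 161/366 = 44.0%, the chronological format 132/246 = 53.7% → the chronological format
Finance: Format B 567/962 = 58.9%, the chronological format 22/32 = 68.8% → the chronological format
Overall: Format B 876/1649 = 53.1%, the chronological format 609/1311 = 46.5% → Format B
The chronological format wins each industry group but Format B wins overall — the comparison reverses. The chronological format's applications skew toward tech, which has a lower base rate.

No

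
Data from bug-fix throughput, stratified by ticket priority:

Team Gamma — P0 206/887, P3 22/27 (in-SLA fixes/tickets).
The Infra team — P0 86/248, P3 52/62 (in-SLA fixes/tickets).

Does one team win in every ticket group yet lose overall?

P0: Team Gamma 206/887 = 23.2%, the Infra team 86/248 = 34.7% → the Infra team
P3: Team Gamma 22/27 = 81.5%, the Infra team 52/62 = 83.9% → the Infra team
Overall: Team Gamma 228/914 = 24.9%, the Infra team 138/310 = 44.5% → the Infra team
The Infra team wins overall and in every ticket group — no reversal.

No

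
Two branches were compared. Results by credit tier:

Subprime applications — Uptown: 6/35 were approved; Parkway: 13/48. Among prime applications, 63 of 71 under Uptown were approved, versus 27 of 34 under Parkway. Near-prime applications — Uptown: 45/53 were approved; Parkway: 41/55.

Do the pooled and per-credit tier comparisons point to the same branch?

No

Subprime: Uptown 6/35 = 17.1%, Parkway 13/48 = 27.1% → Parkway
Prime: Uptown 63/71 = 88.7%, Parkway 27/34 = 79.4% → Uptown
Near-prime: Uptown 45/53 = 84.9%, Parkway 41/55 = 74.5% → Uptown
Overall: Uptown 114/159 = 71.7%, Parkway 81/137 = 59.1% → Uptown
Neither sweeps: Uptown wins 2 of 3 groups, Parkway wins 1. Uptown wins overall but not every group — no Simpson reversal.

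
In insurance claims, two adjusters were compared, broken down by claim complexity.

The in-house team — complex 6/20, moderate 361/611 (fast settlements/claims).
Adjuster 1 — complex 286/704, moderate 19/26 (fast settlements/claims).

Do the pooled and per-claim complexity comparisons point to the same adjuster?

Complex: the in-house team 6/20 = 30.0%, Adjuster 1 286/704 = 40.6% → Adjuster 1
Moderate: the in-house team 361/611 = 59.1%, Adjuster 1 19/26 = 73.1% → Adjuster 1
Overall: the in-house team 367/631 = 58.2%, Adjuster 1 305/730 = 41.8% → the in-house team
Adjuster 1 wins each claim group but the in-house team wins overall — the comparison reverses. Adjuster 1's claims skew toward complex, which has a lower base rate.

No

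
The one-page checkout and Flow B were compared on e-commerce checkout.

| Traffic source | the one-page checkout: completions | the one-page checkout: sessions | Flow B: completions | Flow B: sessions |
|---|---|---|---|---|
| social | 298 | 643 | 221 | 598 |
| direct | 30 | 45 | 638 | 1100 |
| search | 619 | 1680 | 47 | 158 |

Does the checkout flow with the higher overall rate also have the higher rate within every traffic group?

No

Social: the one-page checkout 298/643 = 46.3%, Flow B 221/598 = 37.0% → the one-page checkout
Direct: the one-page checkout 30/45 = 66.7%, Flow B 638/1100 = 58.0% → the one-page checkout
Search: the one-page checkout 619/1680 = 36.8%, Flow B 47/158 = 29.7% → the one-page checkout
Overall: the one-page checkout 947/2368 = 40.0%, Flow B 906/1856 = 48.8% → Flow B
The one-page checkout wins each traffic group but Flow B wins overall — the comparison reverses. The one-page checkout's sessions skew toward search, which has a lower base rate.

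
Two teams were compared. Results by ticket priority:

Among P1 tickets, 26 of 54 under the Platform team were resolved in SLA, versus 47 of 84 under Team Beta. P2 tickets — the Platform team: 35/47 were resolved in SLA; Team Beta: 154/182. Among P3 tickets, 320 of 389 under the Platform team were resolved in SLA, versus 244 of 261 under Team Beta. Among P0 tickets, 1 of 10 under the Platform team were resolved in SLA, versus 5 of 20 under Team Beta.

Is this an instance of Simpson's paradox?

P1: the Platform team 26/54 = 48.1%, Team Beta 47/84 = 56.0% → Team Beta
P2: the Platform team 35/47 = 74.5%, Team Beta 154/182 = 84.6% → Team Beta
P3: the Platform team 320/389 = 82.3%, Team Beta 244/261 = 93.5% → Team Beta
P0: the Platform team 1/10 = 10.0%, Team Beta 5/20 = 25.0% → Team Beta
Overall: the Platform team 382/500 = 76.4%, Team Beta 450/547 = 82.3% → Team Beta
Team Beta wins overall and in every ticket group — no reversal.

No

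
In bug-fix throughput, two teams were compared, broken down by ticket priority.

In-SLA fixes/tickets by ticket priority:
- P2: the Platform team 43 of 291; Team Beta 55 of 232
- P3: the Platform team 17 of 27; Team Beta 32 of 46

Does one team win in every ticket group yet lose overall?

No

P2: the Platform team 43/291 = 14.8%, Team Beta 55/232 = 23.7% → Team Beta
P3: the Platform team 17/27 = 63.0%, Team Beta 32/46 = 69.6% → Team Beta
Overall: the Platform team 60/318 = 18.9%, Team Beta 87/278 = 31.3% → Team Beta
Team Beta wins overall and in every ticket group — no reversal.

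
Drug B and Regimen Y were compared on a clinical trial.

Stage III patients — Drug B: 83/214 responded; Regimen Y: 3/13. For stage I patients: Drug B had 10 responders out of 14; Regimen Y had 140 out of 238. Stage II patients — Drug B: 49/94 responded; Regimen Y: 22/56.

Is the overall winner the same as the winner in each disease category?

Stage III: Drug B 83/214 = 38.8%, Regimen Y 3/13 = 23.1% → Drug B
Stage I: Drug B 10/14 = 71.4%, Regimen Y 140/238 = 58.8% → Drug B
Stage II: Drug B 49/94 = 52.1%, Regimen Y 22/56 = 39.3% → Drug B
Overall: Drug B 142/322 = 44.1%, Regimen Y 165/307 = 53.7% → Regimen Y
Drug B wins each disease group but Regimen Y wins overall — the comparison reverses. Drug B's patients skew toward stage III, which has a lower base rate.

No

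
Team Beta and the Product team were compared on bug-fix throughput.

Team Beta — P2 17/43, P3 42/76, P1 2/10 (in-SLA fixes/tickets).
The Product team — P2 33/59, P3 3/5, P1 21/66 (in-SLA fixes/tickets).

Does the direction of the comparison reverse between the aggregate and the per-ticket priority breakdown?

P2: Team Beta 17/43 = 39.5%, the Product team 33/59 = 55.9% → the Product team
P3: Team Beta 42/76 = 55.3%, the Product team 3/5 = 60.0% → the Product team
P1: Team Beta 2/10 = 20.0%, the Product team 21/66 = 31.8% → the Product team
Overall: Team Beta 61/129 = 47.3%, the Product team 57/130 = 43.8% → Team Beta
The Product team wins each ticket group but Team Beta wins overall — the comparison reverses. The Product team's tickets skew toward P1, which has a lower base rate.

Yes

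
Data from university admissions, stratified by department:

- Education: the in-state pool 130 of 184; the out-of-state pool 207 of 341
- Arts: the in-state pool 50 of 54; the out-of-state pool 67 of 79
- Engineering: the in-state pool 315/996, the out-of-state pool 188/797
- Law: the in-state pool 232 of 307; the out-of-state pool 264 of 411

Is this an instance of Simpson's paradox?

Education: the in-state pool 130/184 = 70.7%, the out-of-state pool 207/341 = 60.7% → the in-state pool
Arts: the in-state pool 50/54 = 92.6%, the out-of-state pool 67/79 = 84.8% → the in-state pool
Engineering: the in-state pool 315/996 = 31.6%, the out-of-state pool 188/797 = 23.6% → the in-state pool
Law: the in-state pool 232/307 = 75.6%, the out-of-state pool 264/411 = 64.2% → the in-state pool
Overall: the in-state pool 727/1541 = 47.2%, the out-of-state pool 726/1628 = 44.6% → the in-state pool
The in-state pool wins overall and in every department group — no reversal.

No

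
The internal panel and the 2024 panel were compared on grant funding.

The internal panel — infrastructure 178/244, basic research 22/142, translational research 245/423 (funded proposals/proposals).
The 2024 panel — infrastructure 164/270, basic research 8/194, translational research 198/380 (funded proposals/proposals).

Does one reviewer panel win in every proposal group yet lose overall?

Infrastructure: the internal panel 178/244 = 73.0%, the 2024 panel 164/270 = 60.7% → the internal panel
Basic research: the internal panel 22/142 = 15.5%, the 2024 panel 8/194 = 4.1% → the internal panel
Translational research: the internal panel 245/423 = 57.9%, the 2024 panel 198/380 = 52.1% → the internal panel
Overall: the internal panel 445/809 = 55.0%, the 2024 panel 370/844 = 43.8% → the internal panel
The internal panel wins overall and in every proposal group — no reversal.

No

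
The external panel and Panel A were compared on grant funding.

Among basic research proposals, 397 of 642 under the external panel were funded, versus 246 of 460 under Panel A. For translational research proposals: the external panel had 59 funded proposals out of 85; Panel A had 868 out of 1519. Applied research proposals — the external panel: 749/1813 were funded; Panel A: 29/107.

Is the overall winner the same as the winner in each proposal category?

Basic research: the external panel 397/642 = 61.8%, Panel A 246/460 = 53.5% → the external panel
Translational research: the external panel 59/85 = 69.4%, Panel A 868/1519 = 57.1% → the external panel
Applied research: the external panel 749/1813 = 41.3%, Panel A 29/107 = 27.1% → the external panel
Overall: the external panel 1205/2540 = 47.4%, Panel A 1143/2086 = 54.8% → Panel A
The external panel wins each proposal group but Panel A wins overall — the comparison reverses. The external panel's proposals skew toward applied research, which has a lower base rate.

No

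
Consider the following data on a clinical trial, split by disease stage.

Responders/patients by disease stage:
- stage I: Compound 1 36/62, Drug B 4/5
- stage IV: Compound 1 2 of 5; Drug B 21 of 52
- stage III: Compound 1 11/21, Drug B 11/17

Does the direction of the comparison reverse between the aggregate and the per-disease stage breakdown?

Yes

Stage I: Compound 1 36/62 = 58.1%, Drug B 4/5 = 80.0% → Drug B
Stage IV: Compound 1 2/5 = 40.0%, Drug B 21/52 = 40.4% → Drug B
Stage III: Compound 1 11/21 = 52.4%, Drug B 11/17 = 64.7% → Drug B
Overall: Compound 1 49/88 = 55.7%, Drug B 36/74 = 48.6% → Compound 1
Drug B wins each disease group but Compound 1 wins overall — the comparison reverses. Drug B's patients skew toward stage IV, which has a lower base rate.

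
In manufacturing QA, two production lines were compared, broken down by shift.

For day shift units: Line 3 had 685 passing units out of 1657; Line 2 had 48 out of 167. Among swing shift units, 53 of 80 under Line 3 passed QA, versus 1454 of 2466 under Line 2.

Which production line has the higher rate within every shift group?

Line 3

Day shift: Line 3 685/1657 = 41.3%, Line 2 48/167 = 28.7% → Line 3
Swing shift: Line 3 53/80 = 66.2%, Line 2 1454/2466 = 59.0% → Line 3
Line 3 has the higher rate in both groups.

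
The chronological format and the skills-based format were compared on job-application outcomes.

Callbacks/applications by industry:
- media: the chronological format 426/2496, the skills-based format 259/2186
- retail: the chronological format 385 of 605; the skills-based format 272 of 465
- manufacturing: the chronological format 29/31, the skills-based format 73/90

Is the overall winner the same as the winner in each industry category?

Yes

Media: the chronological format 426/2496 = 17.1%, the skills-based format 259/2186 = 11.8% → the chronological format
Retail: the chronological format 385/605 = 63.6%, the skills-based format 272/465 = 58.5% → the chronological format
Manufacturing: the chronological format 29/31 = 93.5%, the skills-based format 73/90 = 81.1% → the chronological format
Overall: the chronological format 840/3132 = 26.8%, the skills-based format 604/2741 = 22.0% → the chronological format
The chronological format wins overall and in every industry group — no reversal.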